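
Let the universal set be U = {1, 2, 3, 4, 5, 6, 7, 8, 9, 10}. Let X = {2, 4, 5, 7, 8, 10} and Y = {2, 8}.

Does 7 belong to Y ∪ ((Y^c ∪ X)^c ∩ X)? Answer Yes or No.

No

7 ∉ Y, so 7 ∈ Y^c
7 ∈ Y^c and 7 ∈ X, so 7 ∈ Y^c ∪ X
7 ∉ (Y^c ∪ X)^c since 7 ∈ (Y^c ∪ X)
7 ∉ (Y^c ∪ X)^c and 7 ∈ X, so 7 ∉ (Y^c ∪ X)^c ∩ X
7 ∉ Y and 7 ∉ ((Y^c ∪ X)^c ∩ X), so 7 ∉ Y ∪ ((Y^c ∪ X)^c ∩ X)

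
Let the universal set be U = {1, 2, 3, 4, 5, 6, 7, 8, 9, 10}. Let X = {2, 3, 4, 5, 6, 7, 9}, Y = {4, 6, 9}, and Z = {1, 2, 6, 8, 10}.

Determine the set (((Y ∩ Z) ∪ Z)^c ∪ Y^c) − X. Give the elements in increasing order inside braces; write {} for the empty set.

Y ∩ Z = {6}
(Y ∩ Z) ∪ Z = {1, 2, 6, 8, 10}
((Y ∩ Z) ∪ Z)^c = {3, 4, 5, 7, 9}
Y^c = {1, 2, 3, 5, 7, 8, 10}
((Y ∩ Z) ∪ Z)^c ∪ Y^c = {1, 2, 3, 4, 5, 7, 8, 9, 10}
(((Y ∩ Z) ∪ Z)^c ∪ Y^c) − X = {1, 8, 10}

{1, 8, 10}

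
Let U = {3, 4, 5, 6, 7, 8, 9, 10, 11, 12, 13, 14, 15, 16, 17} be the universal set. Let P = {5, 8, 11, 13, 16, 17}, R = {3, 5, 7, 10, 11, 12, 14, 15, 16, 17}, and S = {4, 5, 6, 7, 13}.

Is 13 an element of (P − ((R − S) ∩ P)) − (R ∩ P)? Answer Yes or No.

Yes

13 ∉ R and 13 ∈ S, so 13 ∉ R − S
13 ∉ (R − S) and 13 ∈ P, so 13 ∉ (R − S) ∩ P
13 ∈ P and 13 ∉ ((R − S) ∩ P), so 13 ∈ P − ((R − S) ∩ P)
13 ∉ R and 13 ∈ P, so 13 ∉ R ∩ P
13 ∈ (P − ((R − S) ∩ P)) and 13 ∉ (R ∩ P), so 13 ∈ (P − ((R − S) ∩ P)) − (R ∩ P)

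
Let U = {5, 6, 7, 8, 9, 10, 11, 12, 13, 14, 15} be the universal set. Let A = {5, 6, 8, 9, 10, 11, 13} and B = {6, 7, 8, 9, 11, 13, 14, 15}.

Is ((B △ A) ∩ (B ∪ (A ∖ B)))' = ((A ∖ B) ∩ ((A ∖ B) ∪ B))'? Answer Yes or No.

No

B △ A = {5, 7, 10, 14, 15}
A ∖ B = {5, 10}
B ∪ (A ∖ B) = {5, 6, 7, 8, 9, 10, 11, 13, 14, 15}
(B △ A) ∩ (B ∪ (A ∖ B)) = {5, 7, 10, 14, 15}
((B △ A) ∩ (B ∪ (A ∖ B)))' = {6, 8, 9, 11, 12, 13}
(A ∖ B) ∪ B = {5, 6, 7, 8, 9, 10, 11, 13, 14, 15}
(A ∖ B) ∩ ((A ∖ B) ∪ B) = {5, 10}
((A ∖ B) ∩ ((A ∖ B) ∪ B))' = {6, 7, 8, 9, 11, 12, 13, 14, 15}
7 ∈ ((A ∖ B) ∩ ((A ∖ B) ∪ B))' but 7 ∉ ((B △ A) ∩ (B ∪ (A ∖ B)))', so they differ.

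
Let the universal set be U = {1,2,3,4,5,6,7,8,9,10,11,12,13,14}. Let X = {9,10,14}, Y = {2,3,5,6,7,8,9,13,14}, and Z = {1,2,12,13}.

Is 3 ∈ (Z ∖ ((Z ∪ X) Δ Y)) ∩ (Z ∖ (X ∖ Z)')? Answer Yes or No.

3 ∉ Z and 3 ∉ X, so 3 ∉ Z ∪ X
3 ∉ (Z ∪ X) and 3 ∈ Y, so 3 ∈ (Z ∪ X) Δ Y
3 ∉ Z and 3 ∈ ((Z ∪ X) Δ Y), so 3 ∉ Z ∖ ((Z ∪ X) Δ Y)
3 ∉ X and 3 ∉ Z, so 3 ∉ X ∖ Z
3 ∈ (X ∖ Z)' since 3 ∉ (X ∖ Z)
3 ∉ Z and 3 ∈ (X ∖ Z)', so 3 ∉ Z ∖ (X ∖ Z)'
3 ∉ (Z ∖ ((Z ∪ X) Δ Y)) and 3 ∉ (Z ∖ (X ∖ Z)'), so 3 ∉ (Z ∖ ((Z ∪ X) Δ Y)) ∩ (Z ∖ (X ∖ Z)')

No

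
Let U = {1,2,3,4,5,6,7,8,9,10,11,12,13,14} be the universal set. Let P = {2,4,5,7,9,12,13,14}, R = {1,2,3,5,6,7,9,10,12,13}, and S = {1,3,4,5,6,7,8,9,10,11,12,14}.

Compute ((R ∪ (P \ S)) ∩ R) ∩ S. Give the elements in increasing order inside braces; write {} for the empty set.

P \ S = {2,13}
R ∪ (P \ S) = {1,2,3,5,6,7,9,10,12,13}
(R ∪ (P \ S)) ∩ R = {1,2,3,5,6,7,9,10,12,13}
((R ∪ (P \ S)) ∩ R) ∩ S = {1,3,5,6,7,9,10,12}

{1,3,5,6,7,9,10,12}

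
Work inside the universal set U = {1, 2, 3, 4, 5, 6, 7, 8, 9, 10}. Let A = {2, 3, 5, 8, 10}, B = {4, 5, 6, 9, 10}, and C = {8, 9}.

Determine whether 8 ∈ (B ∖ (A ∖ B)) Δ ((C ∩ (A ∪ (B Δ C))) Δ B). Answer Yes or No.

Yes

8 ∈ A and 8 ∉ B, so 8 ∈ A ∖ B
8 ∉ B and 8 ∈ (A ∖ B), so 8 ∉ B ∖ (A ∖ B)
8 ∉ B and 8 ∈ C, so 8 ∈ B Δ C
8 ∈ A and 8 ∈ (B Δ C), so 8 ∈ A ∪ (B Δ C)
8 ∈ C and 8 ∈ (A ∪ (B Δ C)), so 8 ∈ C ∩ (A ∪ (B Δ C))
8 ∈ (C ∩ (A ∪ (B Δ C))) and 8 ∉ B, so 8 ∈ (C ∩ (A ∪ (B Δ C))) Δ B
8 ∉ (B ∖ (A ∖ B)) and 8 ∈ ((C ∩ (A ∪ (B Δ C))) Δ B), so 8 ∈ (B ∖ (A ∖ B)) Δ ((C ∩ (A ∪ (B Δ C))) Δ B)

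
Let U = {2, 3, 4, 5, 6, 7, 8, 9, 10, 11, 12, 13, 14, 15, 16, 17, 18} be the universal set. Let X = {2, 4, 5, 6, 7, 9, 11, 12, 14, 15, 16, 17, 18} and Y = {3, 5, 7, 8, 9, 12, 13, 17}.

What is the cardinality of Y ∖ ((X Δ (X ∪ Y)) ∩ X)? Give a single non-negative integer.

8

X ∪ Y = {2, 3, 4, 5, 6, 7, 8, 9, 11, 12, 13, 14, 15, 16, 17, 18}
X Δ (X ∪ Y) = {3, 8, 13}
(X Δ (X ∪ Y)) ∩ X = {}
Y ∖ ((X Δ (X ∪ Y)) ∩ X) = {3, 5, 7, 8, 9, 12, 13, 17}
|Y ∖ ((X Δ (X ∪ Y)) ∩ X)| = 8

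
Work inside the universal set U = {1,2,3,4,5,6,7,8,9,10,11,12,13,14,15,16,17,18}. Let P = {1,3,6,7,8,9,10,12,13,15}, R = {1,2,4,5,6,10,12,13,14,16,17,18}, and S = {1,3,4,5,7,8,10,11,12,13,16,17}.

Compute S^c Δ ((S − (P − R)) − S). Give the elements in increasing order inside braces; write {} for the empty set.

{2,6,9,14,15,18}

S^c = {2,6,9,14,15,18}
P − R = {3,7,8,9,15}
S − (P − R) = {1,4,5,10,11,12,13,16,17}
(S − (P − R)) − S = {}
S^c Δ ((S − (P − R)) − S) = {2,6,9,14,15,18}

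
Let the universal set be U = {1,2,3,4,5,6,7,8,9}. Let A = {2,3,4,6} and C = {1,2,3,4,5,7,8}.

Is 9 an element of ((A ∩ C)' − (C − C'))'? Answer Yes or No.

No

9 ∉ A and 9 ∉ C, so 9 ∉ A ∩ C
9 ∈ (A ∩ C)' since 9 ∉ (A ∩ C)
9 ∉ C, so 9 ∈ C'
9 ∉ C and 9 ∈ C', so 9 ∉ C − C'
9 ∈ (A ∩ C)' and 9 ∉ (C − C'), so 9 ∈ (A ∩ C)' − (C − C')
9 ∉ ((A ∩ C)' − (C − C'))' since 9 ∈ ((A ∩ C)' − (C − C'))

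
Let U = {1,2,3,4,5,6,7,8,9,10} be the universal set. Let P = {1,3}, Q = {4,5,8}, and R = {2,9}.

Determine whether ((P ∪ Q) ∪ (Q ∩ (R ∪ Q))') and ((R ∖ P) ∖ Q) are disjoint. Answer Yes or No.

No

P ∪ Q = {1,3,4,5,8}
R ∪ Q = {2,4,5,8,9}
Q ∩ (R ∪ Q) = {4,5,8}
(Q ∩ (R ∪ Q))' = {1,2,3,6,7,9,10}
(P ∪ Q) ∪ (Q ∩ (R ∪ Q))' = {1,2,3,4,5,6,7,8,9,10}
R ∖ P = {2,9}
(R ∖ P) ∖ Q = {2,9}
2 lies in both, so they are not disjoint.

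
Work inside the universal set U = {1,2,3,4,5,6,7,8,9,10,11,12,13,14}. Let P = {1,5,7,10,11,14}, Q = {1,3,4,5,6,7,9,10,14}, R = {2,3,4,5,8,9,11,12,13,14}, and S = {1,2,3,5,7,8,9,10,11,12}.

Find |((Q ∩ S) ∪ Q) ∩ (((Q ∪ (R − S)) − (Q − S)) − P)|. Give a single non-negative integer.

Q ∩ S = {1,3,5,7,9,10}
(Q ∩ S) ∪ Q = {1,3,4,5,6,7,9,10,14}
R − S = {4,13,14}
Q ∪ (R − S) = {1,3,4,5,6,7,9,10,13,14}
Q − S = {4,6,14}
(Q ∪ (R − S)) − (Q − S) = {1,3,5,7,9,10,13}
((Q ∪ (R − S)) − (Q − S)) − P = {3,9,13}
((Q ∩ S) ∪ Q) ∩ (((Q ∪ (R − S)) − (Q − S)) − P) = {3,9}
|((Q ∩ S) ∪ Q) ∩ (((Q ∪ (R − S)) − (Q − S)) − P)| = 2

2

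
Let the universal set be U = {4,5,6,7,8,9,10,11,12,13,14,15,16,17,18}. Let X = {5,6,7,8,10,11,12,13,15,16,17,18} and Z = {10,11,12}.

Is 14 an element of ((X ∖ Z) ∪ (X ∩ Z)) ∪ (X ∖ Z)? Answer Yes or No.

14 ∉ X and 14 ∉ Z, so 14 ∉ X ∖ Z
14 ∉ X and 14 ∉ Z, so 14 ∉ X ∩ Z
14 ∉ (X ∖ Z) and 14 ∉ (X ∩ Z), so 14 ∉ (X ∖ Z) ∪ (X ∩ Z)
14 ∉ X and 14 ∉ Z, so 14 ∉ X ∖ Z
14 ∉ ((X ∖ Z) ∪ (X ∩ Z)) and 14 ∉ (X ∖ Z), so 14 ∉ ((X ∖ Z) ∪ (X ∩ Z)) ∪ (X ∖ Z)

No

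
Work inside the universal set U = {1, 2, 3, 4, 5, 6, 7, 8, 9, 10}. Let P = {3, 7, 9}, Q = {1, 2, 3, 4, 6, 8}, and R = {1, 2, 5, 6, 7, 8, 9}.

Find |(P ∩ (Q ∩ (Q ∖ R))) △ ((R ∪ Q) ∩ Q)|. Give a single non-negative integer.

5

Q ∖ R = {3, 4}
Q ∩ (Q ∖ R) = {3, 4}
P ∩ (Q ∩ (Q ∖ R)) = {3}
R ∪ Q = {1, 2, 3, 4, 5, 6, 7, 8, 9}
(R ∪ Q) ∩ Q = {1, 2, 3, 4, 6, 8}
(P ∩ (Q ∩ (Q ∖ R))) △ ((R ∪ Q) ∩ Q) = {1, 2, 4, 6, 8}
|(P ∩ (Q ∩ (Q ∖ R))) △ ((R ∪ Q) ∩ Q)| = 5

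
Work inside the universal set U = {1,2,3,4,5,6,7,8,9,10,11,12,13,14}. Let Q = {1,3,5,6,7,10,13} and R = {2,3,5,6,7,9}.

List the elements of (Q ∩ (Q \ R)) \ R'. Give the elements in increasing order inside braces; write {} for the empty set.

{}

Q \ R = {1,10,13}
Q ∩ (Q \ R) = {1,10,13}
R' = {1,4,8,10,11,12,13,14}
(Q ∩ (Q \ R)) \ R' = {}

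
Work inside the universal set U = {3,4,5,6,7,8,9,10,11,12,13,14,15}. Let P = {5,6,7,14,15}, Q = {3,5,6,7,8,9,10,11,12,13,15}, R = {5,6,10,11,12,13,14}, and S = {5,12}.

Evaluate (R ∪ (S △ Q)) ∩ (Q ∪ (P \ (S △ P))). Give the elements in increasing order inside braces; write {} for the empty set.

S △ Q = {3,6,7,8,9,10,11,13,15}
R ∪ (S △ Q) = {3,5,6,7,8,9,10,11,12,13,14,15}
S △ P = {6,7,12,14,15}
P \ (S △ P) = {5}
Q ∪ (P \ (S △ P)) = {3,5,6,7,8,9,10,11,12,13,15}
(R ∪ (S △ Q)) ∩ (Q ∪ (P \ (S △ P))) = {3,5,6,7,8,9,10,11,12,13,15}

{3,5,6,7,8,9,10,11,12,13,15}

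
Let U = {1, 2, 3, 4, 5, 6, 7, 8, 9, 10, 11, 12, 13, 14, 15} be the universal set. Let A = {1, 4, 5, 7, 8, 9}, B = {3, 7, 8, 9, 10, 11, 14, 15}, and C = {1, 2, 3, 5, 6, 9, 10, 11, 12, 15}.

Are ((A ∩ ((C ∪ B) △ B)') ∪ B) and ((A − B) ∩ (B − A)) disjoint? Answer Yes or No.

Yes

C ∪ B = {1, 2, 3, 5, 6, 7, 8, 9, 10, 11, 12, 14, 15}
(C ∪ B) △ B = {1, 2, 5, 6, 12}
((C ∪ B) △ B)' = {3, 4, 7, 8, 9, 10, 11, 13, 14, 15}
A ∩ ((C ∪ B) △ B)' = {4, 7, 8, 9}
(A ∩ ((C ∪ B) △ B)') ∪ B = {3, 4, 7, 8, 9, 10, 11, 14, 15}
A − B = {1, 4, 5}
B − A = {3, 10, 11, 14, 15}
(A − B) ∩ (B − A) = {}
{3, 4, 7, 8, 9, 10, 11, 14, 15} and {} share no elements.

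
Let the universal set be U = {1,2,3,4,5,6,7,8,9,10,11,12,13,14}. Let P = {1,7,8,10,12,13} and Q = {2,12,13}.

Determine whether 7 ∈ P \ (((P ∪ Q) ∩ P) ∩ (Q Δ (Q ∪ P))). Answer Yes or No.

7 ∈ P and 7 ∉ Q, so 7 ∈ P ∪ Q
7 ∈ (P ∪ Q) and 7 ∈ P, so 7 ∈ (P ∪ Q) ∩ P
7 ∉ Q and 7 ∈ P, so 7 ∈ Q ∪ P
7 ∉ Q and 7 ∈ (Q ∪ P), so 7 ∈ Q Δ (Q ∪ P)
7 ∈ ((P ∪ Q) ∩ P) and 7 ∈ (Q Δ (Q ∪ P)), so 7 ∈ ((P ∪ Q) ∩ P) ∩ (Q Δ (Q ∪ P))
7 ∈ P and 7 ∈ (((P ∪ Q) ∩ P) ∩ (Q Δ (Q ∪ P))), so 7 ∉ P \ (((P ∪ Q) ∩ P) ∩ (Q Δ (Q ∪ P)))

No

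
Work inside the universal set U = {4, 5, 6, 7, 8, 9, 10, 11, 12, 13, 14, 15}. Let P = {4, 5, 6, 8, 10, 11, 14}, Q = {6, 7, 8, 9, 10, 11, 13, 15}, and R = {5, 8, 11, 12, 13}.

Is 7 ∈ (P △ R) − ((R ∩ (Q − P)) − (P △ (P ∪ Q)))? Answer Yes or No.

No

7 ∉ P and 7 ∉ R, so 7 ∉ P △ R
7 ∈ Q and 7 ∉ P, so 7 ∈ Q − P
7 ∉ R and 7 ∈ (Q − P), so 7 ∉ R ∩ (Q − P)
7 ∉ P and 7 ∈ Q, so 7 ∈ P ∪ Q
7 ∉ P and 7 ∈ (P ∪ Q), so 7 ∈ P △ (P ∪ Q)
7 ∉ (R ∩ (Q − P)) and 7 ∈ (P △ (P ∪ Q)), so 7 ∉ (R ∩ (Q − P)) − (P △ (P ∪ Q))
7 ∉ (P △ R) and 7 ∉ ((R ∩ (Q − P)) − (P △ (P ∪ Q))), so 7 ∉ (P △ R) − ((R ∩ (Q − P)) − (P △ (P ∪ Q)))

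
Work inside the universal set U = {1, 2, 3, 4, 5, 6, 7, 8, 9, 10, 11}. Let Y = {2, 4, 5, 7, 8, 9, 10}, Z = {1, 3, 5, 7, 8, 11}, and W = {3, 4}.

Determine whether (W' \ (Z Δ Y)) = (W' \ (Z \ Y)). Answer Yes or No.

W' = {1, 2, 5, 6, 7, 8, 9, 10, 11}
Z Δ Y = {1, 2, 3, 4, 9, 10, 11}
W' \ (Z Δ Y) = {5, 6, 7, 8}
Z \ Y = {1, 3, 11}
W' \ (Z \ Y) = {2, 5, 6, 7, 8, 9, 10}
2 ∈ W' \ (Z \ Y) but 2 ∉ W' \ (Z Δ Y), so they differ.

No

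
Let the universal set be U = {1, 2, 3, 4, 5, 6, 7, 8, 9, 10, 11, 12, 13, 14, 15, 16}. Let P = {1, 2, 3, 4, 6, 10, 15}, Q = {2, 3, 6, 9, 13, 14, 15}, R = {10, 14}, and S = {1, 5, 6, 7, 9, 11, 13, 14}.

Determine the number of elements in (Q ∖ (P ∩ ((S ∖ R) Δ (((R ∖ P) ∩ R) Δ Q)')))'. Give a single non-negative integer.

10

S ∖ R = {1, 5, 6, 7, 9, 11, 13}
R ∖ P = {14}
(R ∖ P) ∩ R = {14}
((R ∖ P) ∩ R) Δ Q = {2, 3, 6, 9, 13, 15}
(((R ∖ P) ∩ R) Δ Q)' = {1, 4, 5, 7, 8, 10, 11, 12, 14, 16}
(S ∖ R) Δ (((R ∖ P) ∩ R) Δ Q)' = {4, 6, 8, 9, 10, 12, 13, 14, 16}
P ∩ ((S ∖ R) Δ (((R ∖ P) ∩ R) Δ Q)') = {4, 6, 10}
Q ∖ (P ∩ ((S ∖ R) Δ (((R ∖ P) ∩ R) Δ Q)')) = {2, 3, 9, 13, 14, 15}
(Q ∖ (P ∩ ((S ∖ R) Δ (((R ∖ P) ∩ R) Δ Q)')))' = {1, 4, 5, 6, 7, 8, 10, 11, 12, 16}
|(Q ∖ (P ∩ ((S ∖ R) Δ (((R ∖ P) ∩ R) Δ Q)')))'| = 10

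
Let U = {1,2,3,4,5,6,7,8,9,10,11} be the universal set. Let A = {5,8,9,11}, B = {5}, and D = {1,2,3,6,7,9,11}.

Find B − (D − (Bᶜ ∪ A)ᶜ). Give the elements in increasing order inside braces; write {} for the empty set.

{5}

Bᶜ = {1,2,3,4,6,7,8,9,10,11}
Bᶜ ∪ A = {1,2,3,4,5,6,7,8,9,10,11}
(Bᶜ ∪ A)ᶜ = {}
D − (Bᶜ ∪ A)ᶜ = {1,2,3,6,7,9,11}
B − (D − (Bᶜ ∪ A)ᶜ) = {5}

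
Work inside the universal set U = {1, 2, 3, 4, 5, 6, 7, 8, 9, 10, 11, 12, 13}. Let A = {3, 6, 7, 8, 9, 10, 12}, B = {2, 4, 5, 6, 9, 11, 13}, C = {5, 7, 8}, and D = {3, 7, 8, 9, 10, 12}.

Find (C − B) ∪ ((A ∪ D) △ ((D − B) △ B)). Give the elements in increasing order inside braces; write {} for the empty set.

{2, 4, 5, 7, 8, 11, 13}

C − B = {7, 8}
A ∪ D = {3, 6, 7, 8, 9, 10, 12}
D − B = {3, 7, 8, 10, 12}
(D − B) △ B = {2, 3, 4, 5, 6, 7, 8, 9, 10, 11, 12, 13}
(A ∪ D) △ ((D − B) △ B) = {2, 4, 5, 11, 13}
(C − B) ∪ ((A ∪ D) △ ((D − B) △ B)) = {2, 4, 5, 7, 8, 11, 13}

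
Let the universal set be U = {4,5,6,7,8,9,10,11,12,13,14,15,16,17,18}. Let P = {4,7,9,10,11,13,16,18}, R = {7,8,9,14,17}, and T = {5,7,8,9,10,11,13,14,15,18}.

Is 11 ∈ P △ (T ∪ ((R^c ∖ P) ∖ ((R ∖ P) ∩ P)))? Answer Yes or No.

11 ∉ R, so 11 ∈ R^c
11 ∈ R^c and 11 ∈ P, so 11 ∉ R^c ∖ P
11 ∉ R and 11 ∈ P, so 11 ∉ R ∖ P
11 ∉ (R ∖ P) and 11 ∈ P, so 11 ∉ (R ∖ P) ∩ P
11 ∉ (R^c ∖ P) and 11 ∉ ((R ∖ P) ∩ P), so 11 ∉ (R^c ∖ P) ∖ ((R ∖ P) ∩ P)
11 ∈ T and 11 ∉ ((R^c ∖ P) ∖ ((R ∖ P) ∩ P)), so 11 ∈ T ∪ ((R^c ∖ P) ∖ ((R ∖ P) ∩ P))
11 ∈ P and 11 ∈ (T ∪ ((R^c ∖ P) ∖ ((R ∖ P) ∩ P))), so 11 ∉ P △ (T ∪ ((R^c ∖ P) ∖ ((R ∖ P) ∩ P)))

No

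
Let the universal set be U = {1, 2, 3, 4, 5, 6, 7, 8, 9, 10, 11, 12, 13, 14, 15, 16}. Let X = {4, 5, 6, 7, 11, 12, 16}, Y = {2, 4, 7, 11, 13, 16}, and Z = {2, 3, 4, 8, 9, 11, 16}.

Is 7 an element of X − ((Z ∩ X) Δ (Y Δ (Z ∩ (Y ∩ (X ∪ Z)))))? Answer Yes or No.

7 ∉ Z and 7 ∈ X, so 7 ∉ Z ∩ X
7 ∈ X and 7 ∉ Z, so 7 ∈ X ∪ Z
7 ∈ Y and 7 ∈ (X ∪ Z), so 7 ∈ Y ∩ (X ∪ Z)
7 ∉ Z and 7 ∈ (Y ∩ (X ∪ Z)), so 7 ∉ Z ∩ (Y ∩ (X ∪ Z))
7 ∈ Y and 7 ∉ (Z ∩ (Y ∩ (X ∪ Z))), so 7 ∈ Y Δ (Z ∩ (Y ∩ (X ∪ Z)))
7 ∉ (Z ∩ X) and 7 ∈ (Y Δ (Z ∩ (Y ∩ (X ∪ Z)))), so 7 ∈ (Z ∩ X) Δ (Y Δ (Z ∩ (Y ∩ (X ∪ Z))))
7 ∈ X and 7 ∈ ((Z ∩ X) Δ (Y Δ (Z ∩ (Y ∩ (X ∪ Z))))), so 7 ∉ X − ((Z ∩ X) Δ (Y Δ (Z ∩ (Y ∩ (X ∪ Z)))))

No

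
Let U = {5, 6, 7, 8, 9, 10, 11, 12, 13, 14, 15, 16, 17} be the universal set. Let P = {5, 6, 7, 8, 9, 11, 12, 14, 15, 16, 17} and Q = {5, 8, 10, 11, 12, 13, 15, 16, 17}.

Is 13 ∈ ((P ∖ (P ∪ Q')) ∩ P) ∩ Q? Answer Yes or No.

13 ∈ Q, so 13 ∉ Q'
13 ∉ P and 13 ∉ Q', so 13 ∉ P ∪ Q'
13 ∉ P and 13 ∉ (P ∪ Q'), so 13 ∉ P ∖ (P ∪ Q')
13 ∉ (P ∖ (P ∪ Q')) and 13 ∉ P, so 13 ∉ (P ∖ (P ∪ Q')) ∩ P
13 ∉ ((P ∖ (P ∪ Q')) ∩ P) and 13 ∈ Q, so 13 ∉ ((P ∖ (P ∪ Q')) ∩ P) ∩ Q

No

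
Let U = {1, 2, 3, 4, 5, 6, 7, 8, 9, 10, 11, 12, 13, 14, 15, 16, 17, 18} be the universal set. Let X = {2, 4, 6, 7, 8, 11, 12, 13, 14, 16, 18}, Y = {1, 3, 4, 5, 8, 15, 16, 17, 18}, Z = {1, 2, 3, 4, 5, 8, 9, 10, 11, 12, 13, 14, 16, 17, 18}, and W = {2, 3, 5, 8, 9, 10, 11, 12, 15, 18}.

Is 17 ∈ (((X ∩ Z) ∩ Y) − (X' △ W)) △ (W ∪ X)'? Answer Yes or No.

17 ∉ X and 17 ∈ Z, so 17 ∉ X ∩ Z
17 ∉ (X ∩ Z) and 17 ∈ Y, so 17 ∉ (X ∩ Z) ∩ Y
17 ∉ X, so 17 ∈ X'
17 ∈ X' and 17 ∉ W, so 17 ∈ X' △ W
17 ∉ ((X ∩ Z) ∩ Y) and 17 ∈ (X' △ W), so 17 ∉ ((X ∩ Z) ∩ Y) − (X' △ W)
17 ∉ W and 17 ∉ X, so 17 ∉ W ∪ X
17 ∈ (W ∪ X)' since 17 ∉ (W ∪ X)
17 ∉ (((X ∩ Z) ∩ Y) − (X' △ W)) and 17 ∈ (W ∪ X)', so 17 ∈ (((X ∩ Z) ∩ Y) − (X' △ W)) △ (W ∪ X)'

Yes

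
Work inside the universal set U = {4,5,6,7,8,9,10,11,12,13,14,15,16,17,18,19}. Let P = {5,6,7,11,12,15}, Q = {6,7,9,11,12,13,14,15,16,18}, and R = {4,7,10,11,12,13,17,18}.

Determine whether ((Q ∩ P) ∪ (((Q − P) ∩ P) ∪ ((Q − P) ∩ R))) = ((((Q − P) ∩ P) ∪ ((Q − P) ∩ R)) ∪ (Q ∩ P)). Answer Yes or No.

Yes

Q ∩ P = {6,7,11,12,15}
Q − P = {9,13,14,16,18}
(Q − P) ∩ P = {}
(Q − P) ∩ R = {13,18}
((Q − P) ∩ P) ∪ ((Q − P) ∩ R) = {13,18}
(Q ∩ P) ∪ (((Q − P) ∩ P) ∪ ((Q − P) ∩ R)) = {6,7,11,12,13,15,18}
(((Q − P) ∩ P) ∪ ((Q − P) ∩ R)) ∪ (Q ∩ P) = {6,7,11,12,13,15,18}
Both equal {6,7,11,12,13,15,18}, so (Q ∩ P) ∪ (((Q − P) ∩ P) ∪ ((Q − P) ∩ R)) = (((Q − P) ∩ P) ∪ ((Q − P) ∩ R)) ∪ (Q ∩ P).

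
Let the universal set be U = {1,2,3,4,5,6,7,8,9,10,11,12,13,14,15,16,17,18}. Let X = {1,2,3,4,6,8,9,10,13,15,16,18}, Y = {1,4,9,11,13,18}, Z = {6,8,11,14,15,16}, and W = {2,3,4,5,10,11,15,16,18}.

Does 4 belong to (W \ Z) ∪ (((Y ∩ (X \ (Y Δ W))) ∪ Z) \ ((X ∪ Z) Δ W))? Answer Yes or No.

Yes

4 ∈ W and 4 ∉ Z, so 4 ∈ W \ Z
4 ∈ Y and 4 ∈ W, so 4 ∉ Y Δ W
4 ∈ X and 4 ∉ (Y Δ W), so 4 ∈ X \ (Y Δ W)
4 ∈ Y and 4 ∈ (X \ (Y Δ W)), so 4 ∈ Y ∩ (X \ (Y Δ W))
4 ∈ (Y ∩ (X \ (Y Δ W))) and 4 ∉ Z, so 4 ∈ (Y ∩ (X \ (Y Δ W))) ∪ Z
4 ∈ X and 4 ∉ Z, so 4 ∈ X ∪ Z
4 ∈ (X ∪ Z) and 4 ∈ W, so 4 ∉ (X ∪ Z) Δ W
4 ∈ ((Y ∩ (X \ (Y Δ W))) ∪ Z) and 4 ∉ ((X ∪ Z) Δ W), so 4 ∈ ((Y ∩ (X \ (Y Δ W))) ∪ Z) \ ((X ∪ Z) Δ W)
4 ∈ (W \ Z) and 4 ∈ (((Y ∩ (X \ (Y Δ W))) ∪ Z) \ ((X ∪ Z) Δ W)), so 4 ∈ (W \ Z) ∪ (((Y ∩ (X \ (Y Δ W))) ∪ Z) \ ((X ∪ Z) Δ W))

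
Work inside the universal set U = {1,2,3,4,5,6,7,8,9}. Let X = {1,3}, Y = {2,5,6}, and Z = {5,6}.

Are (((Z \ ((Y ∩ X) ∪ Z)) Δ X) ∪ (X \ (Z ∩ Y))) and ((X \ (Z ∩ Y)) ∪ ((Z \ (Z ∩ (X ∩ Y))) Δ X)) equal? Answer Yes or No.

Y ∩ X = {}
(Y ∩ X) ∪ Z = {5,6}
Z \ ((Y ∩ X) ∪ Z) = {}
(Z \ ((Y ∩ X) ∪ Z)) Δ X = {1,3}
Z ∩ Y = {5,6}
X \ (Z ∩ Y) = {1,3}
((Z \ ((Y ∩ X) ∪ Z)) Δ X) ∪ (X \ (Z ∩ Y)) = {1,3}
X ∩ Y = {}
Z ∩ (X ∩ Y) = {}
Z \ (Z ∩ (X ∩ Y)) = {5,6}
(Z \ (Z ∩ (X ∩ Y))) Δ X = {1,3,5,6}
(X \ (Z ∩ Y)) ∪ ((Z \ (Z ∩ (X ∩ Y))) Δ X) = {1,3,5,6}
5 ∈ (X \ (Z ∩ Y)) ∪ ((Z \ (Z ∩ (X ∩ Y))) Δ X) but 5 ∉ ((Z \ ((Y ∩ X) ∪ Z)) Δ X) ∪ (X \ (Z ∩ Y)), so they differ.

No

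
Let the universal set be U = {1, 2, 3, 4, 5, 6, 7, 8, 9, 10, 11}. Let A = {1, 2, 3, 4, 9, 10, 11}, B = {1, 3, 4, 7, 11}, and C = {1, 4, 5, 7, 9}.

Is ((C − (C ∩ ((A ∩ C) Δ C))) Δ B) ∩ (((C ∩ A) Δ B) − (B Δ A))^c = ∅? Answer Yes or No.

No

A ∩ C = {1, 4, 9}
(A ∩ C) Δ C = {5, 7}
C ∩ ((A ∩ C) Δ C) = {5, 7}
C − (C ∩ ((A ∩ C) Δ C)) = {1, 4, 9}
(C − (C ∩ ((A ∩ C) Δ C))) Δ B = {3, 7, 9, 11}
C ∩ A = {1, 4, 9}
(C ∩ A) Δ B = {3, 7, 9, 11}
B Δ A = {2, 7, 9, 10}
((C ∩ A) Δ B) − (B Δ A) = {3, 11}
(((C ∩ A) Δ B) − (B Δ A))^c = {1, 2, 4, 5, 6, 7, 8, 9, 10}
7 lies in both, so they are not disjoint.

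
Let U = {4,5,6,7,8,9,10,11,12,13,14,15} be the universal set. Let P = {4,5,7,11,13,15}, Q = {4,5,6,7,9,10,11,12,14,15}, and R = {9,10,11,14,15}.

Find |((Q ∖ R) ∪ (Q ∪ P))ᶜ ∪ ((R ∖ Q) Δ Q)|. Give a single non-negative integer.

11

Q ∖ R = {4,5,6,7,12}
Q ∪ P = {4,5,6,7,9,10,11,12,13,14,15}
(Q ∖ R) ∪ (Q ∪ P) = {4,5,6,7,9,10,11,12,13,14,15}
((Q ∖ R) ∪ (Q ∪ P))ᶜ = {8}
R ∖ Q = {}
(R ∖ Q) Δ Q = {4,5,6,7,9,10,11,12,14,15}
((Q ∖ R) ∪ (Q ∪ P))ᶜ ∪ ((R ∖ Q) Δ Q) = {4,5,6,7,8,9,10,11,12,14,15}
|((Q ∖ R) ∪ (Q ∪ P))ᶜ ∪ ((R ∖ Q) Δ Q)| = 11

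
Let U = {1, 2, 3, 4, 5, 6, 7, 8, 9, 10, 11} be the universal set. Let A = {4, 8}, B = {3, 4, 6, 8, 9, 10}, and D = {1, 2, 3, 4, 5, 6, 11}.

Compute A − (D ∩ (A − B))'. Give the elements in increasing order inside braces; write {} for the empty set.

A − B = {}
D ∩ (A − B) = {}
(D ∩ (A − B))' = {1, 2, 3, 4, 5, 6, 7, 8, 9, 10, 11}
A − (D ∩ (A − B))' = {}

{}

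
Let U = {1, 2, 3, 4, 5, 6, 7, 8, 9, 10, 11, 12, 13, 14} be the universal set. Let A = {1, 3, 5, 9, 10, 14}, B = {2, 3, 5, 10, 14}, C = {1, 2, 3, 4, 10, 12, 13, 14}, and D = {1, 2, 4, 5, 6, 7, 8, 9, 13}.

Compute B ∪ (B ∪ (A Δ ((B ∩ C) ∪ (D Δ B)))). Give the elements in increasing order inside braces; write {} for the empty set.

{2, 3, 4, 5, 6, 7, 8, 10, 13, 14}

B ∩ C = {2, 3, 10, 14}
D Δ B = {1, 3, 4, 6, 7, 8, 9, 10, 13, 14}
(B ∩ C) ∪ (D Δ B) = {1, 2, 3, 4, 6, 7, 8, 9, 10, 13, 14}
A Δ ((B ∩ C) ∪ (D Δ B)) = {2, 4, 5, 6, 7, 8, 13}
B ∪ (A Δ ((B ∩ C) ∪ (D Δ B))) = {2, 3, 4, 5, 6, 7, 8, 10, 13, 14}
B ∪ (B ∪ (A Δ ((B ∩ C) ∪ (D Δ B)))) = {2, 3, 4, 5, 6, 7, 8, 10, 13, 14}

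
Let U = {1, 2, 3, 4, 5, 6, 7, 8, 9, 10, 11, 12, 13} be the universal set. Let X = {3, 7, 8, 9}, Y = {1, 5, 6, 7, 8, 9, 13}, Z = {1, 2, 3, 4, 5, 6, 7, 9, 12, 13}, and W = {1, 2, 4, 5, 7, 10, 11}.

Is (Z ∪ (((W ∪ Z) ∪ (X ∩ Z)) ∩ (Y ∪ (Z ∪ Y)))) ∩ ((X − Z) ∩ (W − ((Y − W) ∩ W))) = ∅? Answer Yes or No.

Yes

W ∪ Z = {1, 2, 3, 4, 5, 6, 7, 9, 10, 11, 12, 13}
X ∩ Z = {3, 7, 9}
(W ∪ Z) ∪ (X ∩ Z) = {1, 2, 3, 4, 5, 6, 7, 9, 10, 11, 12, 13}
Z ∪ Y = {1, 2, 3, 4, 5, 6, 7, 8, 9, 12, 13}
Y ∪ (Z ∪ Y) = {1, 2, 3, 4, 5, 6, 7, 8, 9, 12, 13}
((W ∪ Z) ∪ (X ∩ Z)) ∩ (Y ∪ (Z ∪ Y)) = {1, 2, 3, 4, 5, 6, 7, 9, 12, 13}
Z ∪ (((W ∪ Z) ∪ (X ∩ Z)) ∩ (Y ∪ (Z ∪ Y))) = {1, 2, 3, 4, 5, 6, 7, 9, 12, 13}
X − Z = {8}
Y − W = {6, 8, 9, 13}
(Y − W) ∩ W = {}
W − ((Y − W) ∩ W) = {1, 2, 4, 5, 7, 10, 11}
(X − Z) ∩ (W − ((Y − W) ∩ W)) = {}
{1, 2, 3, 4, 5, 6, 7, 9, 12, 13} and {} share no elements.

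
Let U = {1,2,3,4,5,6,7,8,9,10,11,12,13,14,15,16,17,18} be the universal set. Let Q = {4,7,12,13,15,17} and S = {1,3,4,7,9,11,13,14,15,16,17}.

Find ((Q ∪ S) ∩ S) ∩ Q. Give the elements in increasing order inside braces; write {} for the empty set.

{4,7,13,15,17}

Q ∪ S = {1,3,4,7,9,11,12,13,14,15,16,17}
(Q ∪ S) ∩ S = {1,3,4,7,9,11,13,14,15,16,17}
((Q ∪ S) ∩ S) ∩ Q = {4,7,13,15,17}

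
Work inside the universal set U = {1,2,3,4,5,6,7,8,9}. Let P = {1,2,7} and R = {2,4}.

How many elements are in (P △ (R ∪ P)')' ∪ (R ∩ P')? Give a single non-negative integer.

1

R ∪ P = {1,2,4,7}
(R ∪ P)' = {3,5,6,8,9}
P △ (R ∪ P)' = {1,2,3,5,6,7,8,9}
(P △ (R ∪ P)')' = {4}
P' = {3,4,5,6,8,9}
R ∩ P' = {4}
(P △ (R ∪ P)')' ∪ (R ∩ P') = {4}
|(P △ (R ∪ P)')' ∪ (R ∩ P')| = 1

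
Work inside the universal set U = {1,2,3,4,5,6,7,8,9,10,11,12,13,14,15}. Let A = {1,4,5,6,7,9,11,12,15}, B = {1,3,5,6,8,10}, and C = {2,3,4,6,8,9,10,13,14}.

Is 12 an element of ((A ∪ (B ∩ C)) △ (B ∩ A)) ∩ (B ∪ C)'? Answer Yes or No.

Yes

12 ∉ B and 12 ∉ C, so 12 ∉ B ∩ C
12 ∈ A and 12 ∉ (B ∩ C), so 12 ∈ A ∪ (B ∩ C)
12 ∉ B and 12 ∈ A, so 12 ∉ B ∩ A
12 ∈ (A ∪ (B ∩ C)) and 12 ∉ (B ∩ A), so 12 ∈ (A ∪ (B ∩ C)) △ (B ∩ A)
12 ∉ B and 12 ∉ C, so 12 ∉ B ∪ C
12 ∈ (B ∪ C)' since 12 ∉ (B ∪ C)
12 ∈ ((A ∪ (B ∩ C)) △ (B ∩ A)) and 12 ∈ (B ∪ C)', so 12 ∈ ((A ∪ (B ∩ C)) △ (B ∩ A)) ∩ (B ∪ C)'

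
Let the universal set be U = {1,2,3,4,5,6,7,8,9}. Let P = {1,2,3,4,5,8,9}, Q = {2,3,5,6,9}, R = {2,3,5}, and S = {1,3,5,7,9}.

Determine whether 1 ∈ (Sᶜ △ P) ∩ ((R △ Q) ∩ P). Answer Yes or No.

1 ∈ S, so 1 ∉ Sᶜ
1 ∉ Sᶜ and 1 ∈ P, so 1 ∈ Sᶜ △ P
1 ∉ R and 1 ∉ Q, so 1 ∉ R △ Q
1 ∉ (R △ Q) and 1 ∈ P, so 1 ∉ (R △ Q) ∩ P
1 ∈ (Sᶜ △ P) and 1 ∉ ((R △ Q) ∩ P), so 1 ∉ (Sᶜ △ P) ∩ ((R △ Q) ∩ P)

No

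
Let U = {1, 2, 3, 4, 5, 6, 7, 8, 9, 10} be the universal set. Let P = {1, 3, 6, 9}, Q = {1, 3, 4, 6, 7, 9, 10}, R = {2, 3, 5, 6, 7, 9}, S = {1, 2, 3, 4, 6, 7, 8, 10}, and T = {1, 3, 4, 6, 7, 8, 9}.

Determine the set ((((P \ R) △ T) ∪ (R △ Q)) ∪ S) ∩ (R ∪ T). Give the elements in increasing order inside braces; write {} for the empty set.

P \ R = {1}
(P \ R) △ T = {3, 4, 6, 7, 8, 9}
R △ Q = {1, 2, 4, 5, 10}
((P \ R) △ T) ∪ (R △ Q) = {1, 2, 3, 4, 5, 6, 7, 8, 9, 10}
(((P \ R) △ T) ∪ (R △ Q)) ∪ S = {1, 2, 3, 4, 5, 6, 7, 8, 9, 10}
R ∪ T = {1, 2, 3, 4, 5, 6, 7, 8, 9}
((((P \ R) △ T) ∪ (R △ Q)) ∪ S) ∩ (R ∪ T) = {1, 2, 3, 4, 5, 6, 7, 8, 9}

{1, 2, 3, 4, 5, 6, 7, 8, 9}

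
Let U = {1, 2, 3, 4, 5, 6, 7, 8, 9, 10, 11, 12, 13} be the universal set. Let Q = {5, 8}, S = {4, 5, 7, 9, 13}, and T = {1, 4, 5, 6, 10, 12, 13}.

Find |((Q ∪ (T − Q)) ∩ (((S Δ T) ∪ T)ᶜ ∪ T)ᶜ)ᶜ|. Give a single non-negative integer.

13

T − Q = {1, 4, 6, 10, 12, 13}
Q ∪ (T − Q) = {1, 4, 5, 6, 8, 10, 12, 13}
S Δ T = {1, 6, 7, 9, 10, 12}
(S Δ T) ∪ T = {1, 4, 5, 6, 7, 9, 10, 12, 13}
((S Δ T) ∪ T)ᶜ = {2, 3, 8, 11}
((S Δ T) ∪ T)ᶜ ∪ T = {1, 2, 3, 4, 5, 6, 8, 10, 11, 12, 13}
(((S Δ T) ∪ T)ᶜ ∪ T)ᶜ = {7, 9}
(Q ∪ (T − Q)) ∩ (((S Δ T) ∪ T)ᶜ ∪ T)ᶜ = {}
((Q ∪ (T − Q)) ∩ (((S Δ T) ∪ T)ᶜ ∪ T)ᶜ)ᶜ = {1, 2, 3, 4, 5, 6, 7, 8, 9, 10, 11, 12, 13}
|((Q ∪ (T − Q)) ∩ (((S Δ T) ∪ T)ᶜ ∪ T)ᶜ)ᶜ| = 13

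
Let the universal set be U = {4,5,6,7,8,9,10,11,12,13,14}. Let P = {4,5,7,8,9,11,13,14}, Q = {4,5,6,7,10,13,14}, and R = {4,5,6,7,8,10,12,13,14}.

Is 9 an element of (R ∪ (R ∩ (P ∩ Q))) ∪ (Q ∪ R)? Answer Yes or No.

9 ∈ P and 9 ∉ Q, so 9 ∉ P ∩ Q
9 ∉ R and 9 ∉ (P ∩ Q), so 9 ∉ R ∩ (P ∩ Q)
9 ∉ R and 9 ∉ (R ∩ (P ∩ Q)), so 9 ∉ R ∪ (R ∩ (P ∩ Q))
9 ∉ Q and 9 ∉ R, so 9 ∉ Q ∪ R
9 ∉ (R ∪ (R ∩ (P ∩ Q))) and 9 ∉ (Q ∪ R), so 9 ∉ (R ∪ (R ∩ (P ∩ Q))) ∪ (Q ∪ R)

No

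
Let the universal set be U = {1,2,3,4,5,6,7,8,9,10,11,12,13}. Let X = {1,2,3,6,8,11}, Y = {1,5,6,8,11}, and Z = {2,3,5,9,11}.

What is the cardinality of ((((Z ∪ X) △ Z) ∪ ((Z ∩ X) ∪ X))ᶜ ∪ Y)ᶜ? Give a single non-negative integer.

2

Z ∪ X = {1,2,3,5,6,8,9,11}
(Z ∪ X) △ Z = {1,6,8}
Z ∩ X = {2,3,11}
(Z ∩ X) ∪ X = {1,2,3,6,8,11}
((Z ∪ X) △ Z) ∪ ((Z ∩ X) ∪ X) = {1,2,3,6,8,11}
(((Z ∪ X) △ Z) ∪ ((Z ∩ X) ∪ X))ᶜ = {4,5,7,9,10,12,13}
(((Z ∪ X) △ Z) ∪ ((Z ∩ X) ∪ X))ᶜ ∪ Y = {1,4,5,6,7,8,9,10,11,12,13}
((((Z ∪ X) △ Z) ∪ ((Z ∩ X) ∪ X))ᶜ ∪ Y)ᶜ = {2,3}
|((((Z ∪ X) △ Z) ∪ ((Z ∩ X) ∪ X))ᶜ ∪ Y)ᶜ| = 2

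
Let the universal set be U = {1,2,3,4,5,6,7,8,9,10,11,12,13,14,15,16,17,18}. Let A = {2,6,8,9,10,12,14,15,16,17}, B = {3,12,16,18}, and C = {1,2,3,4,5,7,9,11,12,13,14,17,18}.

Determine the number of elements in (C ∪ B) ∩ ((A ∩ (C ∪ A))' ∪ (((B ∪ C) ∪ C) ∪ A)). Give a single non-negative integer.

C ∪ B = {1,2,3,4,5,7,9,11,12,13,14,16,17,18}
C ∪ A = {1,2,3,4,5,6,7,8,9,10,11,12,13,14,15,16,17,18}
A ∩ (C ∪ A) = {2,6,8,9,10,12,14,15,16,17}
(A ∩ (C ∪ A))' = {1,3,4,5,7,11,13,18}
B ∪ C = {1,2,3,4,5,7,9,11,12,13,14,16,17,18}
(B ∪ C) ∪ C = {1,2,3,4,5,7,9,11,12,13,14,16,17,18}
((B ∪ C) ∪ C) ∪ A = {1,2,3,4,5,6,7,8,9,10,11,12,13,14,15,16,17,18}
(A ∩ (C ∪ A))' ∪ (((B ∪ C) ∪ C) ∪ A) = {1,2,3,4,5,6,7,8,9,10,11,12,13,14,15,16,17,18}
(C ∪ B) ∩ ((A ∩ (C ∪ A))' ∪ (((B ∪ C) ∪ C) ∪ A)) = {1,2,3,4,5,7,9,11,12,13,14,16,17,18}
|(C ∪ B) ∩ ((A ∩ (C ∪ A))' ∪ (((B ∪ C) ∪ C) ∪ A))| = 14

14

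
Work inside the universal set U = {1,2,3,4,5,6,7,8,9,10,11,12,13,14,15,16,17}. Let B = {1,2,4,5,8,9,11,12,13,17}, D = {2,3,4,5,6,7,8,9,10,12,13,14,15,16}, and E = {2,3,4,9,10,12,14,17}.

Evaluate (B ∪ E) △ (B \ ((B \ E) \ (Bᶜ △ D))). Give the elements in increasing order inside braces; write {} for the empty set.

B ∪ E = {1,2,3,4,5,8,9,10,11,12,13,14,17}
B \ E = {1,5,8,11,13}
Bᶜ = {3,6,7,10,14,15,16}
Bᶜ △ D = {2,4,5,8,9,12,13}
(B \ E) \ (Bᶜ △ D) = {1,11}
B \ ((B \ E) \ (Bᶜ △ D)) = {2,4,5,8,9,12,13,17}
(B ∪ E) △ (B \ ((B \ E) \ (Bᶜ △ D))) = {1,3,10,11,14}

{1,3,10,11,14}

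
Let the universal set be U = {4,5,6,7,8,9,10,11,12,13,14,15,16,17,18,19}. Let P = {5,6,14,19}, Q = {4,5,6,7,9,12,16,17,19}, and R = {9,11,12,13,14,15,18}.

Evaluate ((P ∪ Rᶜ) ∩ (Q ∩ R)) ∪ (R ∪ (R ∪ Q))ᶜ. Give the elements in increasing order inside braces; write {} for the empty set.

{8,10}

Rᶜ = {4,5,6,7,8,10,16,17,19}
P ∪ Rᶜ = {4,5,6,7,8,10,14,16,17,19}
Q ∩ R = {9,12}
(P ∪ Rᶜ) ∩ (Q ∩ R) = {}
R ∪ Q = {4,5,6,7,9,11,12,13,14,15,16,17,18,19}
R ∪ (R ∪ Q) = {4,5,6,7,9,11,12,13,14,15,16,17,18,19}
(R ∪ (R ∪ Q))ᶜ = {8,10}
((P ∪ Rᶜ) ∩ (Q ∩ R)) ∪ (R ∪ (R ∪ Q))ᶜ = {8,10}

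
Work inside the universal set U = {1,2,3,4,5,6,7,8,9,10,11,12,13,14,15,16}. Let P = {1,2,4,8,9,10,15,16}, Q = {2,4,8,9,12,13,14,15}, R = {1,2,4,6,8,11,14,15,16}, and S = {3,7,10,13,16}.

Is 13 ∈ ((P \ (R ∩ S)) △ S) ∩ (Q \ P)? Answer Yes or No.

Yes

13 ∉ R and 13 ∈ S, so 13 ∉ R ∩ S
13 ∉ P and 13 ∉ (R ∩ S), so 13 ∉ P \ (R ∩ S)
13 ∉ (P \ (R ∩ S)) and 13 ∈ S, so 13 ∈ (P \ (R ∩ S)) △ S
13 ∈ Q and 13 ∉ P, so 13 ∈ Q \ P
13 ∈ ((P \ (R ∩ S)) △ S) and 13 ∈ (Q \ P), so 13 ∈ ((P \ (R ∩ S)) △ S) ∩ (Q \ P)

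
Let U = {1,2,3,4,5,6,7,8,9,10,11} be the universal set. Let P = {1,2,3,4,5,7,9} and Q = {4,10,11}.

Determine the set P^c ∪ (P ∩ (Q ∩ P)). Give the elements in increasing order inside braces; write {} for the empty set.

{4,6,8,10,11}

P^c = {6,8,10,11}
Q ∩ P = {4}
P ∩ (Q ∩ P) = {4}
P^c ∪ (P ∩ (Q ∩ P)) = {4,6,8,10,11}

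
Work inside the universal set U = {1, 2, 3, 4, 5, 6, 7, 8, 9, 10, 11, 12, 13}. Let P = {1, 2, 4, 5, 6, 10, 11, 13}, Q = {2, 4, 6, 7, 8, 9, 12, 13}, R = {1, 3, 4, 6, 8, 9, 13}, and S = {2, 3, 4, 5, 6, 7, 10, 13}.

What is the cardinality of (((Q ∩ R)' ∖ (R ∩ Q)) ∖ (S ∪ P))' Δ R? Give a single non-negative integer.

5

Q ∩ R = {4, 6, 8, 9, 13}
(Q ∩ R)' = {1, 2, 3, 5, 7, 10, 11, 12}
R ∩ Q = {4, 6, 8, 9, 13}
(Q ∩ R)' ∖ (R ∩ Q) = {1, 2, 3, 5, 7, 10, 11, 12}
S ∪ P = {1, 2, 3, 4, 5, 6, 7, 10, 11, 13}
((Q ∩ R)' ∖ (R ∩ Q)) ∖ (S ∪ P) = {12}
(((Q ∩ R)' ∖ (R ∩ Q)) ∖ (S ∪ P))' = {1, 2, 3, 4, 5, 6, 7, 8, 9, 10, 11, 13}
(((Q ∩ R)' ∖ (R ∩ Q)) ∖ (S ∪ P))' Δ R = {2, 5, 7, 10, 11}
|(((Q ∩ R)' ∖ (R ∩ Q)) ∖ (S ∪ P))' Δ R| = 5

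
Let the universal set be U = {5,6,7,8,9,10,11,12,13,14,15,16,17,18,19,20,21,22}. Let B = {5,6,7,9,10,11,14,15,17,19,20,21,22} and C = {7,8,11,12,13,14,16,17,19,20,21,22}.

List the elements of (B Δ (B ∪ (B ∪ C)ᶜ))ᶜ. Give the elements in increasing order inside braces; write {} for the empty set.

B ∪ C = {5,6,7,8,9,10,11,12,13,14,15,16,17,19,20,21,22}
(B ∪ C)ᶜ = {18}
B ∪ (B ∪ C)ᶜ = {5,6,7,9,10,11,14,15,17,18,19,20,21,22}
B Δ (B ∪ (B ∪ C)ᶜ) = {18}
(B Δ (B ∪ (B ∪ C)ᶜ))ᶜ = {5,6,7,8,9,10,11,12,13,14,15,16,17,19,20,21,22}

{5,6,7,8,9,10,11,12,13,14,15,16,17,19,20,21,22}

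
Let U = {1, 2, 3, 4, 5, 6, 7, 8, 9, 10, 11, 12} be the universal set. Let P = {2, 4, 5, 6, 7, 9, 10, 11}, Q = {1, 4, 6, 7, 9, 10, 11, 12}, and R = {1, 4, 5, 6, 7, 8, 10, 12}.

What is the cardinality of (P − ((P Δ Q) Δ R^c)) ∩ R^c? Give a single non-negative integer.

P Δ Q = {1, 2, 5, 12}
R^c = {2, 3, 9, 11}
(P Δ Q) Δ R^c = {1, 3, 5, 9, 11, 12}
P − ((P Δ Q) Δ R^c) = {2, 4, 6, 7, 10}
(P − ((P Δ Q) Δ R^c)) ∩ R^c = {2}
|(P − ((P Δ Q) Δ R^c)) ∩ R^c| = 1

1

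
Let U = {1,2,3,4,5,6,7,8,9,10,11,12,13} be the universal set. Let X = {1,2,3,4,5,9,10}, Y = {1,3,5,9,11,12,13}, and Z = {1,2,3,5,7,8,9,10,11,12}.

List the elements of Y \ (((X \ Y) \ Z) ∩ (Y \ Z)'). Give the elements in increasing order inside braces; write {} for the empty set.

X \ Y = {2,4,10}
(X \ Y) \ Z = {4}
Y \ Z = {13}
(Y \ Z)' = {1,2,3,4,5,6,7,8,9,10,11,12}
((X \ Y) \ Z) ∩ (Y \ Z)' = {4}
Y \ (((X \ Y) \ Z) ∩ (Y \ Z)') = {1,3,5,9,11,12,13}

{1,3,5,9,11,12,13}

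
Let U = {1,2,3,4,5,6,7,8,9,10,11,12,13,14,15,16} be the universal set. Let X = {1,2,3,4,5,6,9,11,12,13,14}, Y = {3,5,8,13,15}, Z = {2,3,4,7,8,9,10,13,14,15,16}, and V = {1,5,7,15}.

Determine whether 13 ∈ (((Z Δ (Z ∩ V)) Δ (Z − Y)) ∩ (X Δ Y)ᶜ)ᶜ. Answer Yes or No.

13 ∈ Z and 13 ∉ V, so 13 ∉ Z ∩ V
13 ∈ Z and 13 ∉ (Z ∩ V), so 13 ∈ Z Δ (Z ∩ V)
13 ∈ Z and 13 ∈ Y, so 13 ∉ Z − Y
13 ∈ (Z Δ (Z ∩ V)) and 13 ∉ (Z − Y), so 13 ∈ (Z Δ (Z ∩ V)) Δ (Z − Y)
13 ∈ X and 13 ∈ Y, so 13 ∉ X Δ Y
13 ∈ (X Δ Y)ᶜ since 13 ∉ (X Δ Y)
13 ∈ ((Z Δ (Z ∩ V)) Δ (Z − Y)) and 13 ∈ (X Δ Y)ᶜ, so 13 ∈ ((Z Δ (Z ∩ V)) Δ (Z − Y)) ∩ (X Δ Y)ᶜ
13 ∉ (((Z Δ (Z ∩ V)) Δ (Z − Y)) ∩ (X Δ Y)ᶜ)ᶜ since 13 ∈ (((Z Δ (Z ∩ V)) Δ (Z − Y)) ∩ (X Δ Y)ᶜ)

No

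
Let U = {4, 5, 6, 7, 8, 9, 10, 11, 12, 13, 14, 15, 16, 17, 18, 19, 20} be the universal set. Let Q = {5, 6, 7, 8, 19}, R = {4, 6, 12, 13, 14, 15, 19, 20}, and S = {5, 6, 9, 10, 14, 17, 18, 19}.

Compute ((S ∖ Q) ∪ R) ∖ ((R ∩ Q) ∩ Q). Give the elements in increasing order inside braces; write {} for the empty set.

S ∖ Q = {9, 10, 14, 17, 18}
(S ∖ Q) ∪ R = {4, 6, 9, 10, 12, 13, 14, 15, 17, 18, 19, 20}
R ∩ Q = {6, 19}
(R ∩ Q) ∩ Q = {6, 19}
((S ∖ Q) ∪ R) ∖ ((R ∩ Q) ∩ Q) = {4, 9, 10, 12, 13, 14, 15, 17, 18, 20}

{4, 9, 10, 12, 13, 14, 15, 17, 18, 20}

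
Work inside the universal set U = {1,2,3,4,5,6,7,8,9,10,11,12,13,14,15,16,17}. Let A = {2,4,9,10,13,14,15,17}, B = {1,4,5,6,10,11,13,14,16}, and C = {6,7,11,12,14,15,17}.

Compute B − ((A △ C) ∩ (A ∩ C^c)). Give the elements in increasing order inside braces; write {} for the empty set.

{1,5,6,11,14,16}

A △ C = {2,4,6,7,9,10,11,12,13}
C^c = {1,2,3,4,5,8,9,10,13,16}
A ∩ C^c = {2,4,9,10,13}
(A △ C) ∩ (A ∩ C^c) = {2,4,9,10,13}
B − ((A △ C) ∩ (A ∩ C^c)) = {1,5,6,11,14,16}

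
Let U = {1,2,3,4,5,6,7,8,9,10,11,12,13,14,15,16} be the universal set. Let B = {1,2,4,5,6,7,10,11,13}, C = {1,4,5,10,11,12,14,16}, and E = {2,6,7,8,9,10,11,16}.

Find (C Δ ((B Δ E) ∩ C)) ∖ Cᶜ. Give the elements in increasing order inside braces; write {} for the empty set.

B Δ E = {1,4,5,8,9,13,16}
(B Δ E) ∩ C = {1,4,5,16}
C Δ ((B Δ E) ∩ C) = {10,11,12,14}
Cᶜ = {2,3,6,7,8,9,13,15}
(C Δ ((B Δ E) ∩ C)) ∖ Cᶜ = {10,11,12,14}

{10,11,12,14}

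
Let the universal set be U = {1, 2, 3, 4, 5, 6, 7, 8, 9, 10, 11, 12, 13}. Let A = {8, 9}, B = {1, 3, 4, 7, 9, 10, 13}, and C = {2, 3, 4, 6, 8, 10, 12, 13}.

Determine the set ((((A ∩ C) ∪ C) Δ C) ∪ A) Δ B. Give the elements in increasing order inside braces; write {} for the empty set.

A ∩ C = {8}
(A ∩ C) ∪ C = {2, 3, 4, 6, 8, 10, 12, 13}
((A ∩ C) ∪ C) Δ C = {}
(((A ∩ C) ∪ C) Δ C) ∪ A = {8, 9}
((((A ∩ C) ∪ C) Δ C) ∪ A) Δ B = {1, 3, 4, 7, 8, 10, 13}

{1, 3, 4, 7, 8, 10, 13}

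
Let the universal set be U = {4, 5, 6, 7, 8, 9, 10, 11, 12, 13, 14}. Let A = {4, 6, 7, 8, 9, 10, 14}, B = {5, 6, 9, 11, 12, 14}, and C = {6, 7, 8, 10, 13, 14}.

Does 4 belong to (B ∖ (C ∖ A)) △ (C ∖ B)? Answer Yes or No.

4 ∉ C and 4 ∈ A, so 4 ∉ C ∖ A
4 ∉ B and 4 ∉ (C ∖ A), so 4 ∉ B ∖ (C ∖ A)
4 ∉ C and 4 ∉ B, so 4 ∉ C ∖ B
4 ∉ (B ∖ (C ∖ A)) and 4 ∉ (C ∖ B), so 4 ∉ (B ∖ (C ∖ A)) △ (C ∖ B)

No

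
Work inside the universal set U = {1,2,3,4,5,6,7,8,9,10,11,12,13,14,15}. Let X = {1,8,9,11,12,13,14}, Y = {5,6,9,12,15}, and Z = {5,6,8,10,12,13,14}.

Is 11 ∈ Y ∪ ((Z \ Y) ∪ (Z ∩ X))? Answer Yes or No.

No

11 ∉ Z and 11 ∉ Y, so 11 ∉ Z \ Y
11 ∉ Z and 11 ∈ X, so 11 ∉ Z ∩ X
11 ∉ (Z \ Y) and 11 ∉ (Z ∩ X), so 11 ∉ (Z \ Y) ∪ (Z ∩ X)
11 ∉ Y and 11 ∉ ((Z \ Y) ∪ (Z ∩ X)), so 11 ∉ Y ∪ ((Z \ Y) ∪ (Z ∩ X))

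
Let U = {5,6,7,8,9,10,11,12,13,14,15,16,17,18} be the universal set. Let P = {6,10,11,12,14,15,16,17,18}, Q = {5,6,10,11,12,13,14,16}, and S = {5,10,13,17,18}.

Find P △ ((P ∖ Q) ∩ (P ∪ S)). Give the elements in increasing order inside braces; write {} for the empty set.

{6,10,11,12,14,16}

P ∖ Q = {15,17,18}
P ∪ S = {5,6,10,11,12,13,14,15,16,17,18}
(P ∖ Q) ∩ (P ∪ S) = {15,17,18}
P △ ((P ∖ Q) ∩ (P ∪ S)) = {6,10,11,12,14,16}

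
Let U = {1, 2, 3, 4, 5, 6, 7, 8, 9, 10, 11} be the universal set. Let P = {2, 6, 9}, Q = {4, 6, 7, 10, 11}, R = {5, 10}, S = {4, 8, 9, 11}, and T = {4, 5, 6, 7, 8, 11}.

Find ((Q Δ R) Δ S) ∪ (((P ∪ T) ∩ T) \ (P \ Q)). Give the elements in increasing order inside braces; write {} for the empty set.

Q Δ R = {4, 5, 6, 7, 11}
(Q Δ R) Δ S = {5, 6, 7, 8, 9}
P ∪ T = {2, 4, 5, 6, 7, 8, 9, 11}
(P ∪ T) ∩ T = {4, 5, 6, 7, 8, 11}
P \ Q = {2, 9}
((P ∪ T) ∩ T) \ (P \ Q) = {4, 5, 6, 7, 8, 11}
((Q Δ R) Δ S) ∪ (((P ∪ T) ∩ T) \ (P \ Q)) = {4, 5, 6, 7, 8, 9, 11}

{4, 5, 6, 7, 8, 9, 11}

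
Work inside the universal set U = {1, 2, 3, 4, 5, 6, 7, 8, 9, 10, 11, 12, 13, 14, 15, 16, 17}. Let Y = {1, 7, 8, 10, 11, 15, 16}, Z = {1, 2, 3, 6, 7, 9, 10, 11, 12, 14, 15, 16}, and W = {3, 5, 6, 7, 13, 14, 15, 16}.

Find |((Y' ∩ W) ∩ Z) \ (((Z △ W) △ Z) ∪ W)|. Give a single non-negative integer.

Y' = {2, 3, 4, 5, 6, 9, 12, 13, 14, 17}
Y' ∩ W = {3, 5, 6, 13, 14}
(Y' ∩ W) ∩ Z = {3, 6, 14}
Z △ W = {1, 2, 5, 9, 10, 11, 12, 13}
(Z △ W) △ Z = {3, 5, 6, 7, 13, 14, 15, 16}
((Z △ W) △ Z) ∪ W = {3, 5, 6, 7, 13, 14, 15, 16}
((Y' ∩ W) ∩ Z) \ (((Z △ W) △ Z) ∪ W) = {}
|((Y' ∩ W) ∩ Z) \ (((Z △ W) △ Z) ∪ W)| = 0

0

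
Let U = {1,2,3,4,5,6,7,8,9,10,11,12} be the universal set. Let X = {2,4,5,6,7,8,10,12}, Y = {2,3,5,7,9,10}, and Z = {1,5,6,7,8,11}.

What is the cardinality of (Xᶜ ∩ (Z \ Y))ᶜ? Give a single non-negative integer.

10

Xᶜ = {1,3,9,11}
Z \ Y = {1,6,8,11}
Xᶜ ∩ (Z \ Y) = {1,11}
(Xᶜ ∩ (Z \ Y))ᶜ = {2,3,4,5,6,7,8,9,10,12}
|(Xᶜ ∩ (Z \ Y))ᶜ| = 10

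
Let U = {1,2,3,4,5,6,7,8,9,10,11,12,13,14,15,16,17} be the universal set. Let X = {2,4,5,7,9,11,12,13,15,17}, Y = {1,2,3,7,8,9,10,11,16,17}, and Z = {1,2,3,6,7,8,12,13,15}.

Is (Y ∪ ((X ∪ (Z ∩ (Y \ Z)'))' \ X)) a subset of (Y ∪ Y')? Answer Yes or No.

Yes

Y \ Z = {9,10,11,16,17}
(Y \ Z)' = {1,2,3,4,5,6,7,8,12,13,14,15}
Z ∩ (Y \ Z)' = {1,2,3,6,7,8,12,13,15}
X ∪ (Z ∩ (Y \ Z)') = {1,2,3,4,5,6,7,8,9,11,12,13,15,17}
(X ∪ (Z ∩ (Y \ Z)'))' = {10,14,16}
(X ∪ (Z ∩ (Y \ Z)'))' \ X = {10,14,16}
Y ∪ ((X ∪ (Z ∩ (Y \ Z)'))' \ X) = {1,2,3,7,8,9,10,11,14,16,17}
Y' = {4,5,6,12,13,14,15}
Y ∪ Y' = {1,2,3,4,5,6,7,8,9,10,11,12,13,14,15,16,17}
Every element of {1,2,3,7,8,9,10,11,14,16,17} is in {1,2,3,4,5,6,7,8,9,10,11,12,13,14,15,16,17}, so Y ∪ ((X ∪ (Z ∩ (Y \ Z)'))' \ X) ⊆ Y ∪ Y'.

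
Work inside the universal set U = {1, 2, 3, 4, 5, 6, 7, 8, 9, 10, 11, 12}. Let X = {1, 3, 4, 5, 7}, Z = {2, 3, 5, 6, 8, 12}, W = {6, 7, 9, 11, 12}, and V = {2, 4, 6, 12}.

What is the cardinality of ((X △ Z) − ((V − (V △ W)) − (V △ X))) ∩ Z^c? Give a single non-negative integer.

3

X △ Z = {1, 2, 4, 6, 7, 8, 12}
V △ W = {2, 4, 7, 9, 11}
V − (V △ W) = {6, 12}
V △ X = {1, 2, 3, 5, 6, 7, 12}
(V − (V △ W)) − (V △ X) = {}
(X △ Z) − ((V − (V △ W)) − (V △ X)) = {1, 2, 4, 6, 7, 8, 12}
Z^c = {1, 4, 7, 9, 10, 11}
((X △ Z) − ((V − (V △ W)) − (V △ X))) ∩ Z^c = {1, 4, 7}
|((X △ Z) − ((V − (V △ W)) − (V △ X))) ∩ Z^c| = 3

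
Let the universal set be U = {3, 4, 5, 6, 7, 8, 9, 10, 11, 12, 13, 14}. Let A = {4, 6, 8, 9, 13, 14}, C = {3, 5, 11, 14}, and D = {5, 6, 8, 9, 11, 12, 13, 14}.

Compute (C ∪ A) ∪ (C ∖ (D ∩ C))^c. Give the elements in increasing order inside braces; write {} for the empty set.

{3, 4, 5, 6, 7, 8, 9, 10, 11, 12, 13, 14}

C ∪ A = {3, 4, 5, 6, 8, 9, 11, 13, 14}
D ∩ C = {5, 11, 14}
C ∖ (D ∩ C) = {3}
(C ∖ (D ∩ C))^c = {4, 5, 6, 7, 8, 9, 10, 11, 12, 13, 14}
(C ∪ A) ∪ (C ∖ (D ∩ C))^c = {3, 4, 5, 6, 7, 8, 9, 10, 11, 12, 13, 14}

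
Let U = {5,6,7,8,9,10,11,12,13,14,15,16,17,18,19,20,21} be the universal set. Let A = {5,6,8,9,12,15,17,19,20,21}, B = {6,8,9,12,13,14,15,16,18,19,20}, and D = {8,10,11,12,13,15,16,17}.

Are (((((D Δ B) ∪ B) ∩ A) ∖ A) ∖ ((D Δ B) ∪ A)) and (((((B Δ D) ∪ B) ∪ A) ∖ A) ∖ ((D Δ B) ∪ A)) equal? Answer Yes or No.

No

D Δ B = {6,9,10,11,14,17,18,19,20}
(D Δ B) ∪ B = {6,8,9,10,11,12,13,14,15,16,17,18,19,20}
((D Δ B) ∪ B) ∩ A = {6,8,9,12,15,17,19,20}
(((D Δ B) ∪ B) ∩ A) ∖ A = {}
(D Δ B) ∪ A = {5,6,8,9,10,11,12,14,15,17,18,19,20,21}
((((D Δ B) ∪ B) ∩ A) ∖ A) ∖ ((D Δ B) ∪ A) = {}
B Δ D = {6,9,10,11,14,17,18,19,20}
(B Δ D) ∪ B = {6,8,9,10,11,12,13,14,15,16,17,18,19,20}
((B Δ D) ∪ B) ∪ A = {5,6,8,9,10,11,12,13,14,15,16,17,18,19,20,21}
(((B Δ D) ∪ B) ∪ A) ∖ A = {10,11,13,14,16,18}
((((B Δ D) ∪ B) ∪ A) ∖ A) ∖ ((D Δ B) ∪ A) = {13,16}
13 ∈ ((((B Δ D) ∪ B) ∪ A) ∖ A) ∖ ((D Δ B) ∪ A) but 13 ∉ ((((D Δ B) ∪ B) ∩ A) ∖ A) ∖ ((D Δ B) ∪ A), so they differ.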